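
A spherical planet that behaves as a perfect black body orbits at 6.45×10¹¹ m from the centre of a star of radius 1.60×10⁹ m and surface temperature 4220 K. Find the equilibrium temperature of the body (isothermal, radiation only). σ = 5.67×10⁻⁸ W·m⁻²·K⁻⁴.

T ≈ 149 K

The star's surface emits σT_*⁴; at distance d the flux is S = σT_*⁴(R_*/d)².
S = 5.67×10⁻⁸·(4220)⁴·(1.60×10⁹/6.45×10¹¹)² = 110.7 W/m².
For an isothermal sphere T⁴ = (1−a)S/(4σ) = 4.879×10⁸ K⁴.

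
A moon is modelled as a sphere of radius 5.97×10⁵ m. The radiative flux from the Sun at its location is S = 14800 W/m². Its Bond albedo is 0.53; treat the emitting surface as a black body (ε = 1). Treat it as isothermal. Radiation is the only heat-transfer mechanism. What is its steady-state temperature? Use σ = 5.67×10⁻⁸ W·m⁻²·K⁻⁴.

T ≈ 418 K

At equilibrium, absorbed power = emitted power.
Absorbing cross-section = πr² = 1.120×10¹² m²; emitting surface = 4πr² = 4.479×10¹² m² (ratio 4).
(1−a)S·A_cross = εσ·A_surf·T⁴  ⇒  T⁴ = (1−a)S/(4σ).
T⁴ = 0.470·14800/(4·5.67×10⁻⁸) = 3.067×10¹⁰ K⁴.
T = (3.067×10¹⁰)^(1/4).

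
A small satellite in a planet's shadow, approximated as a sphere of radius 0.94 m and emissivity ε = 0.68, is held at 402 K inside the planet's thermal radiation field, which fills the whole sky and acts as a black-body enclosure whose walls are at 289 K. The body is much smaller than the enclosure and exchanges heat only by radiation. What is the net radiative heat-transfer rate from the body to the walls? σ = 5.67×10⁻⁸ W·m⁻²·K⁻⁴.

P_net ≈ 8190 W

For a small grey body in a large enclosure: P_net = εσA(T_body⁴ − T_wall⁴).
A = 4πr² = 11.10 m²; T_body⁴ − T_wall⁴ = 2.612×10¹⁰ − 6.976×10⁹ = 1.914×10¹⁰ K⁴.
|P_net| = 0.68·5.67×10⁻⁸·11.10·1.914×10¹⁰.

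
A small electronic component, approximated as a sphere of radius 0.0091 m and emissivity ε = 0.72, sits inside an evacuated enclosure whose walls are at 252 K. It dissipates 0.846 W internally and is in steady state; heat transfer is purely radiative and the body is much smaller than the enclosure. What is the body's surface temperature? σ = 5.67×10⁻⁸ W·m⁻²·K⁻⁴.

T ≈ 393 K

For a small grey body in a large enclosure, net radiated power = εσA(T⁴ − T_w⁴).
Steady state: P = εσA(T⁴ − T_w⁴) with A = 4πr² = 0.001041 m².
T⁴ = P/(εσA) + T_w⁴ = 0.846/(0.72·5.67×10⁻⁸·0.001041) + (252)⁴
    = 1.991×10¹⁰ + 4.033×10⁹ = 2.395×10¹⁰ K⁴.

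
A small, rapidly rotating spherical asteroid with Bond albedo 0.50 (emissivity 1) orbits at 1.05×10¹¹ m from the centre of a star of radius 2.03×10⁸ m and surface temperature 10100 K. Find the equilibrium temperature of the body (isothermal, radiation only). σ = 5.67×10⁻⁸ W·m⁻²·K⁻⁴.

The star's surface emits σT_*⁴; at distance d the flux is S = σT_*⁴(R_*/d)².
S = 5.67×10⁻⁸·(10100)⁴·(2.03×10⁸/1.05×10¹¹)² = 2205 W/m².
For an isothermal sphere T⁴ = (1−a)S/(4σ) = 4.862×10⁹ K⁴.

T ≈ 264 K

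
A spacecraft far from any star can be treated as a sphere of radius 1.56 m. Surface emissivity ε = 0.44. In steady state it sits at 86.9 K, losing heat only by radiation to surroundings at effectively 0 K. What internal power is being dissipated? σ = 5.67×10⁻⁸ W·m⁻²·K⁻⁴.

P ≈ 43.5 W

Steady state: P = εσA T⁴.
A = 4πr² = 30.58 m²; T⁴ = (86.9)⁴ = 5.703×10⁷ K⁴.
P = 0.44 × 5.67×10⁻⁸ × 30.58 × 5.703×10⁷.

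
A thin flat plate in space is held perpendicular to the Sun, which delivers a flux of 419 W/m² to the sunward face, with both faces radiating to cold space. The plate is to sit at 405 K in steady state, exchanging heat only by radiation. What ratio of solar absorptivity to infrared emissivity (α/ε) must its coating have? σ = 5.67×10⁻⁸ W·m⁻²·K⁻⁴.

α/ε ≈ 7.28

Balance: αS·A = εσ·2A·T⁴ ⇒ α/ε = 2σT⁴/S.
α/ε = 2·5.67×10⁻⁸·(405)⁴/419 = 2·5.67×10⁻⁸·2.690×10¹⁰/419.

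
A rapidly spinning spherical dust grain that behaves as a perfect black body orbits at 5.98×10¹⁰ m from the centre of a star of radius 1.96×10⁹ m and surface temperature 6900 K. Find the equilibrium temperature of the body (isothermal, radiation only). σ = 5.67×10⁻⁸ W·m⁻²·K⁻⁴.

The star's surface emits σT_*⁴; at distance d the flux is S = σT_*⁴(R_*/d)².
S = 5.67×10⁻⁸·(6900)⁴·(1.96×10⁹/5.98×10¹⁰)² = 1.381×10⁵ W/m².
For an isothermal sphere T⁴ = (1−a)S/(4σ) = 6.088×10¹¹ K⁴.

T ≈ 883 K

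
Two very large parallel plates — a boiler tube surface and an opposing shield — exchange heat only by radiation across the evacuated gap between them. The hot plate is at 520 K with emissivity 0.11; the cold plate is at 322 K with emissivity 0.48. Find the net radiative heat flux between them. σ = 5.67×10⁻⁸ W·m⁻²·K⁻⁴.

q ≈ 348 W/m²

For two infinite grey parallel plates, q = σ(T₁⁴ − T₂⁴)/(1/ε₁ + 1/ε₂ − 1).
T₁⁴ − T₂⁴ = 7.312×10¹⁰ − 1.075×10¹⁰ = 6.237×10¹⁰ K⁴.
1/ε₁ + 1/ε₂ − 1 = 9.091 + 2.083 − 1 = 10.17.
q = 5.67×10⁻⁸ × 6.237×10¹⁰ / 10.17.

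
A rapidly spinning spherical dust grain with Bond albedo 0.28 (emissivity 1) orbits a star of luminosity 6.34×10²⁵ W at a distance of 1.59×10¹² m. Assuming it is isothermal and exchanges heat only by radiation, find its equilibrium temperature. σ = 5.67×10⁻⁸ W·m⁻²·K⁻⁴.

T ≈ 50.2 K

First find the stellar flux at distance d: S = L/(4πd²) = 6.34×10²⁵/(4π·(1.59×10¹²)²) = 1.996 W/m².
For an isothermal sphere, absorbed (1−a)S·πr² = emitted σ·4πr²·T⁴, so T⁴ = (1−a)S/(4σ).
T⁴ = 0.720·1.996/(4·5.67×10⁻⁸) = 6.335×10⁶ K⁴.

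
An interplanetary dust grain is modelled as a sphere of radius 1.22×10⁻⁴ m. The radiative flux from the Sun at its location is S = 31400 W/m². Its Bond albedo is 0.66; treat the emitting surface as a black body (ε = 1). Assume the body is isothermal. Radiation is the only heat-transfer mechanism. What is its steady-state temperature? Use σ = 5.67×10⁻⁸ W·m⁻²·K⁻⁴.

T ≈ 466 K

At equilibrium, absorbed power = emitted power.
Absorbing cross-section = πr² = 4.676×10⁻⁸ m²; emitting surface = 4πr² = 1.870×10⁻⁷ m² (ratio 4).
(1−a)S·A_cross = εσ·A_surf·T⁴  ⇒  T⁴ = (1−a)S/(4σ).
T⁴ = 0.340·31400/(4·5.67×10⁻⁸) = 4.707×10¹⁰ K⁴.
T = (4.707×10¹⁰)^(1/4).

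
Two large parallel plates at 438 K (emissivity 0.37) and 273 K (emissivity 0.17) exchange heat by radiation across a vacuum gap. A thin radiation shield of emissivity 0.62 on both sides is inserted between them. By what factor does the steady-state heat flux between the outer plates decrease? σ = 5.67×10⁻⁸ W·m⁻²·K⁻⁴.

Without shield: q₀ = σΔ(T⁴)/(1/ε₁+1/ε₂−1) with denominator 7.585.
With shield the two gaps are in series; the resistances add: (1/ε₁+1/ε_s−1)+(1/ε_s+1/ε₂−1) = 3.316+6.495 = 9.811.
Heat-flux ratio q₀/q = 9.811/7.585.

factor ≈ 1.29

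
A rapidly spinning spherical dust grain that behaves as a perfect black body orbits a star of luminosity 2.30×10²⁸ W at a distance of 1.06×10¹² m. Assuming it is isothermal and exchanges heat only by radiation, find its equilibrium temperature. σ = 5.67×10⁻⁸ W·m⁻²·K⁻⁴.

First find the stellar flux at distance d: S = L/(4πd²) = 2.30×10²⁸/(4π·(1.06×10¹²)²) = 1629 W/m².
For an isothermal sphere, absorbed (1−a)S·πr² = emitted σ·4πr²·T⁴, so T⁴ = (1−a)S/(4σ).
T⁴ = 1.00·1629/(4·5.67×10⁻⁸) = 7.182×10⁹ K⁴.

T ≈ 291 K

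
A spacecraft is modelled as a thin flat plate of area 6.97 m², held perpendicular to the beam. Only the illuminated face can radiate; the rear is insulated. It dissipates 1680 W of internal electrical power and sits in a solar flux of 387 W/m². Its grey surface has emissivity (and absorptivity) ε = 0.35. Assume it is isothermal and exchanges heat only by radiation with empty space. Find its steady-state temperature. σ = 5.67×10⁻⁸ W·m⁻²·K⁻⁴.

T ≈ 371 K

At steady state, absorbed solar power + internal power = radiated power.
Absorbed: α·S·A_cross = 0.35·387·6.970 = 944.1 W (cross-section A).
Total input = 944.1 + 1680 = 2624 W.
Radiated: εσ·A_surf·T⁴ with A_surf = A = 6.970 m².
T⁴ = 2624/(0.35·5.67×10⁻⁸·6.970) = 1.897×10¹⁰ K⁴.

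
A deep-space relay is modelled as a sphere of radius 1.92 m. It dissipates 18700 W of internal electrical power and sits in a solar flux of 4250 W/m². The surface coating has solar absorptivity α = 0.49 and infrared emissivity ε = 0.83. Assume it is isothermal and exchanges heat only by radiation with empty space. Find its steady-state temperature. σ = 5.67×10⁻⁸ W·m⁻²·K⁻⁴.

At steady state, absorbed solar power + internal power = radiated power.
Absorbed: α·S·A_cross = 0.49·4250·11.58 = 24120 W (cross-section πr²).
Total input = 24120 + 18700 = 42820 W.
Radiated: εσ·A_surf·T⁴ with A_surf = 4πr² = 46.32 m².
T⁴ = 42820/(0.83·5.67×10⁻⁸·46.32) = 1.964×10¹⁰ K⁴.

T ≈ 374 K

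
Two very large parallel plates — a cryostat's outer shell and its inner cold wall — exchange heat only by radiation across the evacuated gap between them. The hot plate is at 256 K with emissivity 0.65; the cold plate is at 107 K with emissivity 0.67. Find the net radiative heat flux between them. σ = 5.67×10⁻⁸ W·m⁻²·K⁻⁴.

q ≈ 116 W/m²

For two infinite grey parallel plates, q = σ(T₁⁴ − T₂⁴)/(1/ε₁ + 1/ε₂ − 1).
T₁⁴ − T₂⁴ = 4.295×10⁹ − 1.311×10⁸ = 4.164×10⁹ K⁴.
1/ε₁ + 1/ε₂ − 1 = 1.538 + 1.493 − 1 = 2.031.
q = 5.67×10⁻⁸ × 4.164×10⁹ / 2.031.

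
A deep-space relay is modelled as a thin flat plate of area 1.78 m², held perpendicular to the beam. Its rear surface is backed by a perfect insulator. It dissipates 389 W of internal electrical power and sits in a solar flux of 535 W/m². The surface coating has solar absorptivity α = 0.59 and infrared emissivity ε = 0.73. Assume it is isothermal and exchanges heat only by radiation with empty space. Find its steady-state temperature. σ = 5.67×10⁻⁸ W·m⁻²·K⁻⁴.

T ≈ 337 K

At steady state, absorbed solar power + internal power = radiated power.
Absorbed: α·S·A_cross = 0.59·535·1.780 = 561.9 W (cross-section A).
Total input = 561.9 + 389 = 950.9 W.
Radiated: εσ·A_surf·T⁴ with A_surf = A = 1.780 m².
T⁴ = 950.9/(0.73·5.67×10⁻⁸·1.780) = 1.291×10¹⁰ K⁴.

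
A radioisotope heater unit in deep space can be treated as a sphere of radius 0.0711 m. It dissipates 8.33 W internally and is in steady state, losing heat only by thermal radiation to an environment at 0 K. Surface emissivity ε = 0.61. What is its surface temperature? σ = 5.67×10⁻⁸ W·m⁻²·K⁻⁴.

Steady state: internal power = radiated power, P = εσA T⁴.
Radiating area A = 4πr² = 0.06353 m².
T⁴ = P/(εσA) = 8.33/(0.61·5.67×10⁻⁸·0.06353) = 3.791×10⁹ K⁴.
T = (3.791×10⁹)^(1/4).

T ≈ 248 K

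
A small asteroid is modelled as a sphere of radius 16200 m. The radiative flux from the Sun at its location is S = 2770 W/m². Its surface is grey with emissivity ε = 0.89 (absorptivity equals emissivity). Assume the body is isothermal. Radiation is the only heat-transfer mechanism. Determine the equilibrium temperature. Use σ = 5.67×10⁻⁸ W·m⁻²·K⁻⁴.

T ≈ 332 K

At equilibrium, absorbed power = emitted power.
Absorbing cross-section = πr² = 8.245×10⁸ m²; emitting surface = 4πr² = 3.298×10⁹ m² (ratio 4).
εS·A_cross = εσ·A_surf·T⁴  ⇒  T⁴ = S/(4σ)   (ε cancels).
T⁴ = 2770/(4·5.67×10⁻⁸) = 1.221×10¹⁰ K⁴.
T = (1.221×10¹⁰)^(1/4).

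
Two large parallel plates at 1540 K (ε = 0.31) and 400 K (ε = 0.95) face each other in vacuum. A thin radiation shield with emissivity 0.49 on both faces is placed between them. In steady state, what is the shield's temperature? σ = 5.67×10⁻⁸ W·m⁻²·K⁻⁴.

T_s ≈ 1170 K

In steady state the net flux on the hot side equals that on the cold side.
σ(T₁⁴−T_s⁴)/D₁ = σ(T_s⁴−T₂⁴)/D₂, with D₁ = 1/ε₁+1/ε_s−1 = 4.267, D₂ = 1/ε_s+1/ε₂−1 = 2.093.
Solve for T_s⁴: T_s⁴ = (D₂·T₁⁴ + D₁·T₂⁴)/(D₁+D₂) = 1.869×10¹² K⁴.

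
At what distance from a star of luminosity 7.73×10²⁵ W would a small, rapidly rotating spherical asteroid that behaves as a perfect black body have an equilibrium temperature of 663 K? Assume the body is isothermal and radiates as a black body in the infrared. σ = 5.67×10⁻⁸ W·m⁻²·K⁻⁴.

d ≈ 1.18×10¹⁰ m

For an isothermal black-emitting sphere, (1−a)S·πr² = σ·4πr²·T⁴ ⇒ S = 4σT⁴/(1−a).
S = 4·5.67×10⁻⁸·(663)⁴/1.00 = 43820 W/m².
Flux falls as S = L/(4πd²), so d = √(L/(4πS)) = √(7.73×10²⁵/(4π·43820)).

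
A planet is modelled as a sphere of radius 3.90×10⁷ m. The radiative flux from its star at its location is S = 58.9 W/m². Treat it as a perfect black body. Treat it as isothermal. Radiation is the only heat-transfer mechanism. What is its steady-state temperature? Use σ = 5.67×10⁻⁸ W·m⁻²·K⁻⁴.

T ≈ 127 K

At equilibrium, absorbed power = emitted power.
Absorbing cross-section = πr² = 4.778×10¹⁵ m²; emitting surface = 4πr² = 1.911×10¹⁶ m² (ratio 4).
S·A_cross = εσ·A_surf·T⁴  ⇒  T⁴ = S/(4σ).
T⁴ = 1.00·58.9/(4·5.67×10⁻⁸) = 2.597×10⁸ K⁴.
T = (2.597×10⁸)^(1/4).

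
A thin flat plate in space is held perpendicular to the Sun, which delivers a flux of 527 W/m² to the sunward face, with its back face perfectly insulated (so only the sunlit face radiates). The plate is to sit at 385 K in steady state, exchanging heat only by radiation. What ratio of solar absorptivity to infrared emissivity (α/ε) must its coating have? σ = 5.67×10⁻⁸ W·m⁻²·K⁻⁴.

Balance: αS·A = εσ·1A·T⁴ ⇒ α/ε = σT⁴/S.
α/ε = 5.67×10⁻⁸·(385)⁴/527 = 5.67×10⁻⁸·2.197×10¹⁰/527.

α/ε ≈ 2.36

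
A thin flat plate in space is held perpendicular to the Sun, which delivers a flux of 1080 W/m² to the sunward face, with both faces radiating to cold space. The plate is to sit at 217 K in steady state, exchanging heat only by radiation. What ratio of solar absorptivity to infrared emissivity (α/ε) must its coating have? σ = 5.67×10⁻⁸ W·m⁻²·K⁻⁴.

α/ε ≈ 0.233

Balance: αS·A = εσ·2A·T⁴ ⇒ α/ε = 2σT⁴/S.
α/ε = 2·5.67×10⁻⁸·(217)⁴/1080 = 2·5.67×10⁻⁸·2.217×10⁹/1080.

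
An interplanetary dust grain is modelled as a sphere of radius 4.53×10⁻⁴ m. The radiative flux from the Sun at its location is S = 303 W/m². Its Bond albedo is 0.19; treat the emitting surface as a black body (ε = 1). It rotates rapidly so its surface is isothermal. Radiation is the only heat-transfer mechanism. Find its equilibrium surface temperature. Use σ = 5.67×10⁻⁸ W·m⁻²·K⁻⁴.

At equilibrium, absorbed power = emitted power.
Absorbing cross-section = πr² = 6.447×10⁻⁷ m²; emitting surface = 4πr² = 2.579×10⁻⁶ m² (ratio 4).
(1−a)S·A_cross = εσ·A_surf·T⁴  ⇒  T⁴ = (1−a)S/(4σ).
T⁴ = 0.810·303/(4·5.67×10⁻⁸) = 1.082×10⁹ K⁴.
T = (1.082×10⁹)^(1/4).

T ≈ 181 K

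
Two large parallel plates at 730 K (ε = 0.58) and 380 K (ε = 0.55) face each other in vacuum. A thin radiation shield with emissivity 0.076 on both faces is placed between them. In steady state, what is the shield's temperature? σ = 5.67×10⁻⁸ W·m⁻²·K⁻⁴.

T_s ≈ 625 K

In steady state the net flux on the hot side equals that on the cold side.
σ(T₁⁴−T_s⁴)/D₁ = σ(T_s⁴−T₂⁴)/D₂, with D₁ = 1/ε₁+1/ε_s−1 = 13.88, D₂ = 1/ε_s+1/ε₂−1 = 13.98.
Solve for T_s⁴: T_s⁴ = (D₂·T₁⁴ + D₁·T₂⁴)/(D₁+D₂) = 1.529×10¹¹ K⁴.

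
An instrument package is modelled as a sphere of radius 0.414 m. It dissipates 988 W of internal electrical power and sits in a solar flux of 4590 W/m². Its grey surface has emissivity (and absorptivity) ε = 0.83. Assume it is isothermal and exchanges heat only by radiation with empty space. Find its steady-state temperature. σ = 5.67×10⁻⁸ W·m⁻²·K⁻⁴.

At steady state, absorbed solar power + internal power = radiated power.
Absorbed: α·S·A_cross = 0.83·4590·0.5385 = 2051 W (cross-section πr²).
Total input = 2051 + 988 = 3039 W.
Radiated: εσ·A_surf·T⁴ with A_surf = 4πr² = 2.154 m².
T⁴ = 3039/(0.83·5.67×10⁻⁸·2.154) = 2.999×10¹⁰ K⁴.

T ≈ 416 K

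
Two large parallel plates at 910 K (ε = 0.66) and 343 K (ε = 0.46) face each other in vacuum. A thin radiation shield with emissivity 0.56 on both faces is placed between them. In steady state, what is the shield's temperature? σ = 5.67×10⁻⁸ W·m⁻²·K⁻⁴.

T_s ≈ 791 K

In steady state the net flux on the hot side equals that on the cold side.
σ(T₁⁴−T_s⁴)/D₁ = σ(T_s⁴−T₂⁴)/D₂, with D₁ = 1/ε₁+1/ε_s−1 = 2.301, D₂ = 1/ε_s+1/ε₂−1 = 2.960.
Solve for T_s⁴: T_s⁴ = (D₂·T₁⁴ + D₁·T₂⁴)/(D₁+D₂) = 3.919×10¹¹ K⁴.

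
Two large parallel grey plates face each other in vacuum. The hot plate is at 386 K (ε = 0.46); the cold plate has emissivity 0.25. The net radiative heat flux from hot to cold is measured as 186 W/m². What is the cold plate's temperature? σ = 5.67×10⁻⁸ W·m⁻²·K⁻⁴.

q = σ(T₁⁴ − T₂⁴)/(1/ε₁ + 1/ε₂ − 1); denominator = 5.174.
T₂⁴ = T₁⁴ − q·(1/ε₁+1/ε₂−1)/σ = 2.220×10¹⁰ − 186·5.174/5.67×10⁻⁸
    = 5.227×10⁹ K⁴.

T₂ ≈ 269 K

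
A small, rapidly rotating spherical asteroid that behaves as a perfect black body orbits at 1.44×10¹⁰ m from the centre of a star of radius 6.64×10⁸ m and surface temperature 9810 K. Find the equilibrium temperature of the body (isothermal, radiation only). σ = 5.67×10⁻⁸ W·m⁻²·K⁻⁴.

T ≈ 1490 K

The star's surface emits σT_*⁴; at distance d the flux is S = σT_*⁴(R_*/d)².
S = 5.67×10⁻⁸·(9810)⁴·(6.64×10⁸/1.44×10¹⁰)² = 1.117×10⁶ W/m².
For an isothermal sphere T⁴ = (1−a)S/(4σ) = 4.923×10¹² K⁴.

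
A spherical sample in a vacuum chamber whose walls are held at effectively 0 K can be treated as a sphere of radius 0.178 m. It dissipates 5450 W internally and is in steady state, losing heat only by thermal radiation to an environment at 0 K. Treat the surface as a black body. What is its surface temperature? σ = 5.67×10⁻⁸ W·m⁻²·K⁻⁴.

T ≈ 701 K

Steady state: internal power = radiated power, P = εσA T⁴.
Radiating area A = 4πr² = 0.3982 m².
T⁴ = P/(εσA) = 5450/(1.0·5.67×10⁻⁸·0.3982) = 2.414×10¹¹ K⁴.
T = (2.414×10¹¹)^(1/4).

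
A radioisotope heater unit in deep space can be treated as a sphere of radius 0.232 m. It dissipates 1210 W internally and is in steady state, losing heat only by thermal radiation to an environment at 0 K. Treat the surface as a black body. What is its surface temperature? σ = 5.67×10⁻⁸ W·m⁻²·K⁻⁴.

Steady state: internal power = radiated power, P = εσA T⁴.
Radiating area A = 4πr² = 0.6764 m².
T⁴ = P/(εσA) = 1210/(1.0·5.67×10⁻⁸·0.6764) = 3.155×10¹⁰ K⁴.
T = (3.155×10¹⁰)^(1/4).

T ≈ 421 K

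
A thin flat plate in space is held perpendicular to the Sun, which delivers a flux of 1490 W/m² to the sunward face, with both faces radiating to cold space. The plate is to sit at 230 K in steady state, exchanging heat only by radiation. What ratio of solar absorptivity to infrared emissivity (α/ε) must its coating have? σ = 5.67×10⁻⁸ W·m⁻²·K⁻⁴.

α/ε ≈ 0.213

Balance: αS·A = εσ·2A·T⁴ ⇒ α/ε = 2σT⁴/S.
α/ε = 2·5.67×10⁻⁸·(230)⁴/1490 = 2·5.67×10⁻⁸·2.798×10⁹/1490.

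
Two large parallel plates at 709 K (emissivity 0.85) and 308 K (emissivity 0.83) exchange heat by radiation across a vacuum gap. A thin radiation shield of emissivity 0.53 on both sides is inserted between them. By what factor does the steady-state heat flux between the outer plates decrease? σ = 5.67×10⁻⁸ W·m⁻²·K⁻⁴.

Without shield: q₀ = σΔ(T⁴)/(1/ε₁+1/ε₂−1) with denominator 1.381.
With shield the two gaps are in series; the resistances add: (1/ε₁+1/ε_s−1)+(1/ε_s+1/ε₂−1) = 2.063+2.092 = 4.155.
Heat-flux ratio q₀/q = 4.155/1.381.

factor ≈ 3.01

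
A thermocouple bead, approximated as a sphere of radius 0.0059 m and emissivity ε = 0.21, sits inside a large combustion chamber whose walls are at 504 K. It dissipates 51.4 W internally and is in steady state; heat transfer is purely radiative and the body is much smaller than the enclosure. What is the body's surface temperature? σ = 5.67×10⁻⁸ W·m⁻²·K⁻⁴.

T ≈ 1780 K

For a small grey body in a large enclosure, net radiated power = εσA(T⁴ − T_w⁴).
Steady state: P = εσA(T⁴ − T_w⁴) with A = 4πr² = 4.374×10⁻⁴ m².
T⁴ = P/(εσA) + T_w⁴ = 51.4/(0.21·5.67×10⁻⁸·4.374×10⁻⁴) + (504)⁴
    = 9.868×10¹² + 6.452×10¹⁰ = 9.933×10¹² K⁴.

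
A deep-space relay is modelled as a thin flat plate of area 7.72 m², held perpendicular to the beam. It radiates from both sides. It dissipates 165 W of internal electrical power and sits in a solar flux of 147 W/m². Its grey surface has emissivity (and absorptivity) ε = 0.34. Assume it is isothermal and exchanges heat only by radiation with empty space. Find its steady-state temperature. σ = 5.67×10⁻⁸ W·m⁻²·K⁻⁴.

At steady state, absorbed solar power + internal power = radiated power.
Absorbed: α·S·A_cross = 0.34·147·7.720 = 385.8 W (cross-section A).
Total input = 385.8 + 165 = 550.8 W.
Radiated: εσ·A_surf·T⁴ with A_surf = 2A = 15.44 m².
T⁴ = 550.8/(0.34·5.67×10⁻⁸·15.44) = 1.851×10⁹ K⁴.

T ≈ 207 K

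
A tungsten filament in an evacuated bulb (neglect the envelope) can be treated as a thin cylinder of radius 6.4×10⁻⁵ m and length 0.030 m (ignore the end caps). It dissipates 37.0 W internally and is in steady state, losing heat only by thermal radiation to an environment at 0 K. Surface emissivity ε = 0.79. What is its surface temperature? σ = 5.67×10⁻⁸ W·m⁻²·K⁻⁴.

Steady state: internal power = radiated power, P = εσA T⁴.
Radiating area A = 2πrL = 1.206×10⁻⁵ m².
T⁴ = P/(εσA) = 37.0/(0.79·5.67×10⁻⁸·1.206×10⁻⁵) = 6.847×10¹³ K⁴.
T = (6.847×10¹³)^(1/4).

T ≈ 2880 K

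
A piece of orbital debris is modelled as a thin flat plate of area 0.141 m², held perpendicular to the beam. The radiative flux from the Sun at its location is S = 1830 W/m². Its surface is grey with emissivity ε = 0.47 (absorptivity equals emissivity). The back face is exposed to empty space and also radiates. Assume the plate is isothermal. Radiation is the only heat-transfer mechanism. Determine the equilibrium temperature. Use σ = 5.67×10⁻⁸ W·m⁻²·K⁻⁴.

At equilibrium, absorbed power = emitted power.
Absorbing cross-section = A = 0.1410 m²; emitting surface = 2A = 0.2820 m² (ratio 2).
εS·A_cross = εσ·A_surf·T⁴  ⇒  T⁴ = S/(2σ)   (ε cancels).
T⁴ = 1830/(2·5.67×10⁻⁸) = 1.614×10¹⁰ K⁴.
T = (1.614×10¹⁰)^(1/4).

T ≈ 356 K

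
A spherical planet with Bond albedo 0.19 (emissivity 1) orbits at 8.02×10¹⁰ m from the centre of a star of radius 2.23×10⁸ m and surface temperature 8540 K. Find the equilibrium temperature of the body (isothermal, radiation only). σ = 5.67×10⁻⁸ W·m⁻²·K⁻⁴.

The star's surface emits σT_*⁴; at distance d the flux is S = σT_*⁴(R_*/d)².
S = 5.67×10⁻⁸·(8540)⁴·(2.23×10⁸/8.02×10¹⁰)² = 2332 W/m².
For an isothermal sphere T⁴ = (1−a)S/(4σ) = 8.328×10⁹ K⁴.

T ≈ 302 K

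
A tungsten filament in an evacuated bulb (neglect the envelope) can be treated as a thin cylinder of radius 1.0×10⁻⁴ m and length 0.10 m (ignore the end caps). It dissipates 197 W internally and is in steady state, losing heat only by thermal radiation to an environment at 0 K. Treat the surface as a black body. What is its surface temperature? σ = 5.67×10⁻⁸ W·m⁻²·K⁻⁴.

Steady state: internal power = radiated power, P = εσA T⁴.
Radiating area A = 2πrL = 6.283×10⁻⁵ m².
T⁴ = P/(εσA) = 197/(1.0·5.67×10⁻⁸·6.283×10⁻⁵) = 5.530×10¹³ K⁴.
T = (5.530×10¹³)^(1/4).

T ≈ 2730 K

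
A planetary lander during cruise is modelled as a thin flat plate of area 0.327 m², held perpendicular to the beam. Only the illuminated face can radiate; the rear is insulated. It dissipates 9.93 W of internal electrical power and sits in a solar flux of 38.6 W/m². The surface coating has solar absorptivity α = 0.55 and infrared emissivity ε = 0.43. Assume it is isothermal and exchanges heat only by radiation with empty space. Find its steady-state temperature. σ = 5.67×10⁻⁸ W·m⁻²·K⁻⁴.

T ≈ 214 K

At steady state, absorbed solar power + internal power = radiated power.
Absorbed: α·S·A_cross = 0.55·38.6·0.3270 = 6.942 W (cross-section A).
Total input = 6.942 + 9.93 = 16.87 W.
Radiated: εσ·A_surf·T⁴ with A_surf = A = 0.3270 m².
T⁴ = 16.87/(0.43·5.67×10⁻⁸·0.3270) = 2.116×10⁹ K⁴.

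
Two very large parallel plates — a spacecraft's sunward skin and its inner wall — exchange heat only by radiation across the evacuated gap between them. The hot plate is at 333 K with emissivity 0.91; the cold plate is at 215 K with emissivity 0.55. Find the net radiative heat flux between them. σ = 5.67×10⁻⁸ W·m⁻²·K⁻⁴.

q ≈ 300 W/m²

For two infinite grey parallel plates, q = σ(T₁⁴ − T₂⁴)/(1/ε₁ + 1/ε₂ − 1).
T₁⁴ − T₂⁴ = 1.230×10¹⁰ − 2.137×10⁹ = 1.016×10¹⁰ K⁴.
1/ε₁ + 1/ε₂ − 1 = 1.099 + 1.818 − 1 = 1.917.
q = 5.67×10⁻⁸ × 1.016×10¹⁰ / 1.917.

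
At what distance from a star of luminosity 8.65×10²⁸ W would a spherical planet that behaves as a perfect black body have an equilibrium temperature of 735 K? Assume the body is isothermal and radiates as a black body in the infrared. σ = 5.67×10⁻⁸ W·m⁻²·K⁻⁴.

For an isothermal black-emitting sphere, (1−a)S·πr² = σ·4πr²·T⁴ ⇒ S = 4σT⁴/(1−a).
S = 4·5.67×10⁻⁸·(735)⁴/1.00 = 66190 W/m².
Flux falls as S = L/(4πd²), so d = √(L/(4πS)) = √(8.65×10²⁸/(4π·66190)).

d ≈ 3.22×10¹¹ m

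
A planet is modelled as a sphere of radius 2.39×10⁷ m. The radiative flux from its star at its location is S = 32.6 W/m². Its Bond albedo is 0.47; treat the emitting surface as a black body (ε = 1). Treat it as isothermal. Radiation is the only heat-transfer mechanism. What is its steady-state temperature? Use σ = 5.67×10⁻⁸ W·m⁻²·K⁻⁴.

T ≈ 93.4 K

At equilibrium, absorbed power = emitted power.
Absorbing cross-section = πr² = 1.795×10¹⁵ m²; emitting surface = 4πr² = 7.178×10¹⁵ m² (ratio 4).
(1−a)S·A_cross = εσ·A_surf·T⁴  ⇒  T⁴ = (1−a)S/(4σ).
T⁴ = 0.530·32.6/(4·5.67×10⁻⁸) = 7.618×10⁷ K⁴.
T = (7.618×10⁷)^(1/4).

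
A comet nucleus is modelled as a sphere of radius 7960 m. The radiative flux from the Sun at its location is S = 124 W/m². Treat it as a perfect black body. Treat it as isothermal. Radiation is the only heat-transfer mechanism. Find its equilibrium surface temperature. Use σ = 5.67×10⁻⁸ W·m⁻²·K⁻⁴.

T ≈ 153 K

At equilibrium, absorbed power = emitted power.
Absorbing cross-section = πr² = 1.991×10⁸ m²; emitting surface = 4πr² = 7.962×10⁸ m² (ratio 4).
S·A_cross = εσ·A_surf·T⁴  ⇒  T⁴ = S/(4σ).
T⁴ = 1.00·124/(4·5.67×10⁻⁸) = 5.467×10⁸ K⁴.
T = (5.467×10⁸)^(1/4).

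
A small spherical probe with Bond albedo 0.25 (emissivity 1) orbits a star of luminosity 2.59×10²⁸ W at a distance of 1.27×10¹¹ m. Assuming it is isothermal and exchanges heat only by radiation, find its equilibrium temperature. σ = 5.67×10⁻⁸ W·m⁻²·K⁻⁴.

T ≈ 806 K

First find the stellar flux at distance d: S = L/(4πd²) = 2.59×10²⁸/(4π·(1.27×10¹¹)²) = 1.278×10⁵ W/m².
For an isothermal sphere, absorbed (1−a)S·πr² = emitted σ·4πr²·T⁴, so T⁴ = (1−a)S/(4σ).
T⁴ = 0.750·1.278×10⁵/(4·5.67×10⁻⁸) = 4.226×10¹¹ K⁴.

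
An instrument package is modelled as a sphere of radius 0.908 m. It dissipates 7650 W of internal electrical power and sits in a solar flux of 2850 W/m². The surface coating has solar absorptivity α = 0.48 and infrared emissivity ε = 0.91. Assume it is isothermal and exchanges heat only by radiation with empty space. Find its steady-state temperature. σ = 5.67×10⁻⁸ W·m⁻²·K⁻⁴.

T ≈ 380 K

At steady state, absorbed solar power + internal power = radiated power.
Absorbed: α·S·A_cross = 0.48·2850·2.590 = 3543 W (cross-section πr²).
Total input = 3543 + 7650 = 11190 W.
Radiated: εσ·A_surf·T⁴ with A_surf = 4πr² = 10.36 m².
T⁴ = 11190/(0.91·5.67×10⁻⁸·10.36) = 2.094×10¹⁰ K⁴.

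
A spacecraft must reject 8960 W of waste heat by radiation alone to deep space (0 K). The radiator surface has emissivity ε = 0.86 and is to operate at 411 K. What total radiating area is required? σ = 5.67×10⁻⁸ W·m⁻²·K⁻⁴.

P = εσA T⁴ ⇒ A = P/(εσT⁴).
T⁴ = 2.853×10¹⁰ K⁴.
A = 8960/(0.86 × 5.67×10⁻⁸ × 2.853×10¹⁰).

A ≈ 6.44 m²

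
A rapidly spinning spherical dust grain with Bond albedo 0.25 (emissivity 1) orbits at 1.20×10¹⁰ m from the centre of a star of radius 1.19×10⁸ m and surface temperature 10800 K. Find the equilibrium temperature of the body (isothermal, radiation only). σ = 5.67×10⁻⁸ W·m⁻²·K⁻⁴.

T ≈ 708 K

The star's surface emits σT_*⁴; at distance d the flux is S = σT_*⁴(R_*/d)².
S = 5.67×10⁻⁸·(10800)⁴·(1.19×10⁸/1.20×10¹⁰)² = 75860 W/m².
For an isothermal sphere T⁴ = (1−a)S/(4σ) = 2.509×10¹¹ K⁴.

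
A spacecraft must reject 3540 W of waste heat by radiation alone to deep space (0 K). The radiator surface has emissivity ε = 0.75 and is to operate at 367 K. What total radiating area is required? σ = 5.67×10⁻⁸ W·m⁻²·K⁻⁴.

P = εσA T⁴ ⇒ A = P/(εσT⁴).
T⁴ = 1.814×10¹⁰ K⁴.
A = 3540/(0.75 × 5.67×10⁻⁸ × 1.814×10¹⁰).

A ≈ 4.59 m²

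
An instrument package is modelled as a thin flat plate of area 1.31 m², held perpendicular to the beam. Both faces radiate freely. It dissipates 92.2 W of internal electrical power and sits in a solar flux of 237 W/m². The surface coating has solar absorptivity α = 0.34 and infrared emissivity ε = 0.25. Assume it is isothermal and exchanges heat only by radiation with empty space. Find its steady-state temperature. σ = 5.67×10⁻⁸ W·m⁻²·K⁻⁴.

T ≈ 270 K

At steady state, absorbed solar power + internal power = radiated power.
Absorbed: α·S·A_cross = 0.34·237·1.310 = 105.6 W (cross-section A).
Total input = 105.6 + 92.2 = 197.8 W.
Radiated: εσ·A_surf·T⁴ with A_surf = 2A = 2.620 m².
T⁴ = 197.8/(0.25·5.67×10⁻⁸·2.620) = 5.325×10⁹ K⁴.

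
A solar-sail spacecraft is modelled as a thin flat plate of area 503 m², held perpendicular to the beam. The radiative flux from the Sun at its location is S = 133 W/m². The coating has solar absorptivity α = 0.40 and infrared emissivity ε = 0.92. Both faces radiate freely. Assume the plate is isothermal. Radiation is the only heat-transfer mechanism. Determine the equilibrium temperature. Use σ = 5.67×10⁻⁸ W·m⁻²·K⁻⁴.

At equilibrium, absorbed power = emitted power.
Absorbing cross-section = A = 503.0 m²; emitting surface = 2A = 1006 m² (ratio 2).
αS·A_cross = εσ·A_surf·T⁴  ⇒  T⁴ = αS/(ε·2σ).
T⁴ = 0.400·133/(0.92·2·5.67×10⁻⁸) = 5.099×10⁸ K⁴.
T = (5.099×10⁸)^(1/4).

T ≈ 150 K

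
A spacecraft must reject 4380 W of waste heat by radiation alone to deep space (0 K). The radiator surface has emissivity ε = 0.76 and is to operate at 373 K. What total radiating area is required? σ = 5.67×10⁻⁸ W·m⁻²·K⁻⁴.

A ≈ 5.25 m²

P = εσA T⁴ ⇒ A = P/(εσT⁴).
T⁴ = 1.936×10¹⁰ K⁴.
A = 4380/(0.76 × 5.67×10⁻⁸ × 1.936×10¹⁰).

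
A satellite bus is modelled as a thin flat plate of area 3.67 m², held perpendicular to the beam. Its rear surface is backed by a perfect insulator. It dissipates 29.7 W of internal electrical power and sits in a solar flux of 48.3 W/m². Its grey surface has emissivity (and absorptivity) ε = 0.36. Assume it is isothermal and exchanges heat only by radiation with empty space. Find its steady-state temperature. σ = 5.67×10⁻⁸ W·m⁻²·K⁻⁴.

T ≈ 188 K

At steady state, absorbed solar power + internal power = radiated power.
Absorbed: α·S·A_cross = 0.36·48.3·3.670 = 63.81 W (cross-section A).
Total input = 63.81 + 29.7 = 93.51 W.
Radiated: εσ·A_surf·T⁴ with A_surf = A = 3.670 m².
T⁴ = 93.51/(0.36·5.67×10⁻⁸·3.670) = 1.248×10⁹ K⁴.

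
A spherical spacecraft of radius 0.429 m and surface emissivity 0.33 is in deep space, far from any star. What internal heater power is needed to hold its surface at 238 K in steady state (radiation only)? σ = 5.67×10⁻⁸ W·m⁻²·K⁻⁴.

P = εσ·4πr²·T⁴.
4πr² = 2.313 m²; T⁴ = 3.209×10⁹ K⁴.
P = 0.33·5.67×10⁻⁸·2.313·3.209×10⁹.

P ≈ 139 W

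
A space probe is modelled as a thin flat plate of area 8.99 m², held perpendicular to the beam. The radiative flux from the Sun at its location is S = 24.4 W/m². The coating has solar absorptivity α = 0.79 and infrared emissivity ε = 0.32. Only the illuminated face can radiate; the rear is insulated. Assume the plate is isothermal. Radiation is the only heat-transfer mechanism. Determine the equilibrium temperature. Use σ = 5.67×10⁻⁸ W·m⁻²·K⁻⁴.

T ≈ 181 K

At equilibrium, absorbed power = emitted power.
Absorbing cross-section = A = 8.990 m²; emitting surface = A = 8.990 m² (ratio 1).
αS·A_cross = εσ·A_surf·T⁴  ⇒  T⁴ = αS/(ε·1σ).
T⁴ = 0.790·24.4/(0.32·1·5.67×10⁻⁸) = 1.062×10⁹ K⁴.
T = (1.062×10⁹)^(1/4).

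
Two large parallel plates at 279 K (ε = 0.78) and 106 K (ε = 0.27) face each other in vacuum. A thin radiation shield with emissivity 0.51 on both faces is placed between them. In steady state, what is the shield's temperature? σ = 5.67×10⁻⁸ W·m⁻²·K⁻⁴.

T_s ≈ 254 K

In steady state the net flux on the hot side equals that on the cold side.
σ(T₁⁴−T_s⁴)/D₁ = σ(T_s⁴−T₂⁴)/D₂, with D₁ = 1/ε₁+1/ε_s−1 = 2.243, D₂ = 1/ε_s+1/ε₂−1 = 4.664.
Solve for T_s⁴: T_s⁴ = (D₂·T₁⁴ + D₁·T₂⁴)/(D₁+D₂) = 4.133×10⁹ K⁴.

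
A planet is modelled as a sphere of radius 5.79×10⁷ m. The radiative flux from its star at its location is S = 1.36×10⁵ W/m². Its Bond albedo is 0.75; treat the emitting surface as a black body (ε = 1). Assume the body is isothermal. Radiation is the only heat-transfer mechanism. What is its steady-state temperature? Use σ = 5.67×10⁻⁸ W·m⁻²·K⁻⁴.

T ≈ 622 K

At equilibrium, absorbed power = emitted power.
Absorbing cross-section = πr² = 1.053×10¹⁶ m²; emitting surface = 4πr² = 4.213×10¹⁶ m² (ratio 4).
(1−a)S·A_cross = εσ·A_surf·T⁴  ⇒  T⁴ = (1−a)S/(4σ).
T⁴ = 0.250·1.36×10⁵/(4·5.67×10⁻⁸) = 1.499×10¹¹ K⁴.
T = (1.499×10¹¹)^(1/4).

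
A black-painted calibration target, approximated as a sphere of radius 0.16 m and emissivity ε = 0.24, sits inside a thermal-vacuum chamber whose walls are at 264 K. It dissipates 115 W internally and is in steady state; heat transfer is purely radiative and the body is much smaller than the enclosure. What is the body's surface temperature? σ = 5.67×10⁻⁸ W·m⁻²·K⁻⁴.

T ≈ 420 K

For a small grey body in a large enclosure, net radiated power = εσA(T⁴ − T_w⁴).
Steady state: P = εσA(T⁴ − T_w⁴) with A = 4πr² = 0.3217 m².
T⁴ = P/(εσA) + T_w⁴ = 115/(0.24·5.67×10⁻⁸·0.3217) + (264)⁴
    = 2.627×10¹⁰ + 4.858×10⁹ = 3.113×10¹⁰ K⁴.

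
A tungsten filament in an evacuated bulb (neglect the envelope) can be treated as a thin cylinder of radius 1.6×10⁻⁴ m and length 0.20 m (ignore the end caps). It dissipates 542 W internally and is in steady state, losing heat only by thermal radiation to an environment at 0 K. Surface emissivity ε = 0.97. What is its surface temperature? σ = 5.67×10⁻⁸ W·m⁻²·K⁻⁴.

Steady state: internal power = radiated power, P = εσA T⁴.
Radiating area A = 2πrL = 2.011×10⁻⁴ m².
T⁴ = P/(εσA) = 542/(0.97·5.67×10⁻⁸·2.011×10⁻⁴) = 4.901×10¹³ K⁴.
T = (4.901×10¹³)^(1/4).

T ≈ 2650 K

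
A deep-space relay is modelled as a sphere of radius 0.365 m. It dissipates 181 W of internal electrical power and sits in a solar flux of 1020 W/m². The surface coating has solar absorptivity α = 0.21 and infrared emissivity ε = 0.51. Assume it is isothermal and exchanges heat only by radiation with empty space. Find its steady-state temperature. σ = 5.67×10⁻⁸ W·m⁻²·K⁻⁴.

T ≈ 273 K

At steady state, absorbed solar power + internal power = radiated power.
Absorbed: α·S·A_cross = 0.21·1020·0.4185 = 89.65 W (cross-section πr²).
Total input = 89.65 + 181 = 270.7 W.
Radiated: εσ·A_surf·T⁴ with A_surf = 4πr² = 1.674 m².
T⁴ = 270.7/(0.51·5.67×10⁻⁸·1.674) = 5.591×10⁹ K⁴.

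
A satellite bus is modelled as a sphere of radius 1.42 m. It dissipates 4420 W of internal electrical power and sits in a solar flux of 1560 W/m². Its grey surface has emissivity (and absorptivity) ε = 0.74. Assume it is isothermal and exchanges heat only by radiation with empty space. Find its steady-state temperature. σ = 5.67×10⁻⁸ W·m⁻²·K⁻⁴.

At steady state, absorbed solar power + internal power = radiated power.
Absorbed: α·S·A_cross = 0.74·1560·6.335 = 7313 W (cross-section πr²).
Total input = 7313 + 4420 = 11730 W.
Radiated: εσ·A_surf·T⁴ with A_surf = 4πr² = 25.34 m².
T⁴ = 11730/(0.74·5.67×10⁻⁸·25.34) = 1.104×10¹⁰ K⁴.

T ≈ 324 K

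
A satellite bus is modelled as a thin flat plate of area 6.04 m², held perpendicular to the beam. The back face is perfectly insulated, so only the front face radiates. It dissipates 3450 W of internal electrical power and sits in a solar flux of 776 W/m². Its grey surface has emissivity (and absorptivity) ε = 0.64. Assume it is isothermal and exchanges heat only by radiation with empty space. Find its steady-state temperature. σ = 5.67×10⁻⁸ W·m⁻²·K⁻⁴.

At steady state, absorbed solar power + internal power = radiated power.
Absorbed: α·S·A_cross = 0.64·776·6.040 = 3000 W (cross-section A).
Total input = 3000 + 3450 = 6450 W.
Radiated: εσ·A_surf·T⁴ with A_surf = A = 6.040 m².
T⁴ = 6450/(0.64·5.67×10⁻⁸·6.040) = 2.943×10¹⁰ K⁴.

T ≈ 414 K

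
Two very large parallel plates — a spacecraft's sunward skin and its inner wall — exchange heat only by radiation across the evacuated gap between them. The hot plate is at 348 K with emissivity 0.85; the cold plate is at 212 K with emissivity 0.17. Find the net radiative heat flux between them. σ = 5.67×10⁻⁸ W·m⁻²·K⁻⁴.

q ≈ 118 W/m²

For two infinite grey parallel plates, q = σ(T₁⁴ − T₂⁴)/(1/ε₁ + 1/ε₂ − 1).
T₁⁴ − T₂⁴ = 1.467×10¹⁰ − 2.020×10⁹ = 1.265×10¹⁰ K⁴.
1/ε₁ + 1/ε₂ − 1 = 1.176 + 5.882 − 1 = 6.059.
q = 5.67×10⁻⁸ × 1.265×10¹⁰ / 6.059.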